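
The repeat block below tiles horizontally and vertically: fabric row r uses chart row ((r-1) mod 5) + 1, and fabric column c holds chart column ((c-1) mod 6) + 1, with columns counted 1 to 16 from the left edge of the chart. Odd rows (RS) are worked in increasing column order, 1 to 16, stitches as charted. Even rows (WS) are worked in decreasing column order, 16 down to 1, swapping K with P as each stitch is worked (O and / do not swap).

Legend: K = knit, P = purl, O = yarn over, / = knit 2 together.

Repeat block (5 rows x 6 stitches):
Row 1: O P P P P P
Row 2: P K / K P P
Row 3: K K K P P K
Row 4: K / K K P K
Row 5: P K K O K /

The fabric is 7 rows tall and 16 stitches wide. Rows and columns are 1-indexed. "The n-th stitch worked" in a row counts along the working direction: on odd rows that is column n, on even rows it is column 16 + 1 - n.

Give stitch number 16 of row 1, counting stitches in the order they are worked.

Row 1 uses chart row ((1-1) mod 5)+1 = 1. Row 1 is odd, so RS.
Chart row 1 tiled across columns 1-16: O P P P P P O P P P P P O P P P
RS row: no reversal, no swap; stitch n worked = column n.
Counting 16 along the worked row gives P.

== STITCH ==
P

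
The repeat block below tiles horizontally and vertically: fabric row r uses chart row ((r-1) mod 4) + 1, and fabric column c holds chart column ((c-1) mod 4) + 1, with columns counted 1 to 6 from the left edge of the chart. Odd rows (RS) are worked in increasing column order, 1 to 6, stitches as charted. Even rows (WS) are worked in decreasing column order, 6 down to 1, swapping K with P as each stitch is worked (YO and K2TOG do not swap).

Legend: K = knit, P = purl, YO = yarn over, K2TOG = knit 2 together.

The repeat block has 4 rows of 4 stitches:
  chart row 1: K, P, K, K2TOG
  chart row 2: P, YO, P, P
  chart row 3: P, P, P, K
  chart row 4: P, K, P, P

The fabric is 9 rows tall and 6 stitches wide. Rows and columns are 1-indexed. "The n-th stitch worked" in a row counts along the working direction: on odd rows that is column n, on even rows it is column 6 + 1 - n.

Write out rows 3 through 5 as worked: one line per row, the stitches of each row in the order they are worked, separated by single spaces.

== ROWS AS WORKED ==
P P P K P P
P K K K P K
K P K K2TOG K P

Derivation:
Row 3: chart row 3, RS - tile across columns 1-6 and work as-is.
Row 4: chart row 4, WS - tiled (columns 1-6): P K P P P K; work from column 6 back to 1 with K<->P swapped.
Row 5: chart row 1, RS - tile across columns 1-6 and work as-is.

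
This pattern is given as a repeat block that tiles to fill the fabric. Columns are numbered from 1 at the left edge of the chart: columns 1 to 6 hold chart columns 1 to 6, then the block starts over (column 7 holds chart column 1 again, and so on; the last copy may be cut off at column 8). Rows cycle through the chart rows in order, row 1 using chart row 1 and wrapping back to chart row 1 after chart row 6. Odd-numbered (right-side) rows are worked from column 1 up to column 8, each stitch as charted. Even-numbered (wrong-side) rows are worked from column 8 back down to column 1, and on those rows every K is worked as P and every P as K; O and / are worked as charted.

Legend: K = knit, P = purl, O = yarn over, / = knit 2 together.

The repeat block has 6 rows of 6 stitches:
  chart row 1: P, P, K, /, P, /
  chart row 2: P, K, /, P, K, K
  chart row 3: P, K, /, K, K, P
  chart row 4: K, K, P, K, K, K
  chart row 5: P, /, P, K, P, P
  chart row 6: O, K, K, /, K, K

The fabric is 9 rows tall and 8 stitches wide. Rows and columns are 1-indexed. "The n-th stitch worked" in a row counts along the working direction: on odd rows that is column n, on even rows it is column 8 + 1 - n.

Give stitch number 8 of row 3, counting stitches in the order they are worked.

For row 3: chart row = ((3-1) mod 6) + 1 = 3; this is a RS (odd) row.
Chart row 3 tiled across columns 1-8: P K / K K P P K
RS row: no reversal, no swap; stitch n worked = column n.
The 8th stitch worked is K.

== STITCH ==
K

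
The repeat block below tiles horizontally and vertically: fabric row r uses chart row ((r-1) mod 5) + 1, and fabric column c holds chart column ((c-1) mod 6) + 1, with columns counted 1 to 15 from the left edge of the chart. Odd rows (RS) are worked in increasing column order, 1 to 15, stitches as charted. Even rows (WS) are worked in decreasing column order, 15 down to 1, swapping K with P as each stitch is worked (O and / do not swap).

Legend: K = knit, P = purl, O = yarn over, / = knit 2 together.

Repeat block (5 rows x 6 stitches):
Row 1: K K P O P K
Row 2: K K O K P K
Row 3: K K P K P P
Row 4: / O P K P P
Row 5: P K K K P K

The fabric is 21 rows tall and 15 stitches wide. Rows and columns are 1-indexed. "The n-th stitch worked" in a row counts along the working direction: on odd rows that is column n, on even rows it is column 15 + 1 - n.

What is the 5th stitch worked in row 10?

For row 10: chart row = ((10-1) mod 5) + 1 = 5; this is a WS (even) row.
Chart row 5 tiled across columns 1-15: P K K K P K P K K K P K P K K
Wrong side: read the tiled row from column 15 down to 1 and exchange K with P (leave O, /).
Row 10 as worked: P P K P K P P P K P K P P P K
The 5th stitch worked is K.

Result:
K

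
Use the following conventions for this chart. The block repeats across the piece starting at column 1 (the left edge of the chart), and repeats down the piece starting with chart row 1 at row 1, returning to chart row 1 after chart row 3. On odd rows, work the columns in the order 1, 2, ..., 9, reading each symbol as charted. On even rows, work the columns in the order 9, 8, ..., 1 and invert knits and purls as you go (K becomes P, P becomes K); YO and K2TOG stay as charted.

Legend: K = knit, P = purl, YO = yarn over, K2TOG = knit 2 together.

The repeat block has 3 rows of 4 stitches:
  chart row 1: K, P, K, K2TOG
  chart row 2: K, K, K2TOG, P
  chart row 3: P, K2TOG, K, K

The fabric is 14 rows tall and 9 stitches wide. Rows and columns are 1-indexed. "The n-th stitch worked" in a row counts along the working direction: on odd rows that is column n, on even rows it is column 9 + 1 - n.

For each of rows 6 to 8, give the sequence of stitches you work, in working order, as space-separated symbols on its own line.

Row 6: chart row 3, WS - tiled (columns 1-9): P K2TOG K K P K2TOG K K P; work from column 9 back to 1 with K<->P swapped.
Row 7: chart row 1, RS - tile across columns 1-9 and work as-is.
Row 8: chart row 2, WS - tiled (columns 1-9): K K K2TOG P K K K2TOG P K; work from column 9 back to 1 with K<->P swapped.

== ROWS AS WORKED ==
K P P K2TOG K P P K2TOG K
K P K K2TOG K P K K2TOG K
P K K2TOG P P K K2TOG P P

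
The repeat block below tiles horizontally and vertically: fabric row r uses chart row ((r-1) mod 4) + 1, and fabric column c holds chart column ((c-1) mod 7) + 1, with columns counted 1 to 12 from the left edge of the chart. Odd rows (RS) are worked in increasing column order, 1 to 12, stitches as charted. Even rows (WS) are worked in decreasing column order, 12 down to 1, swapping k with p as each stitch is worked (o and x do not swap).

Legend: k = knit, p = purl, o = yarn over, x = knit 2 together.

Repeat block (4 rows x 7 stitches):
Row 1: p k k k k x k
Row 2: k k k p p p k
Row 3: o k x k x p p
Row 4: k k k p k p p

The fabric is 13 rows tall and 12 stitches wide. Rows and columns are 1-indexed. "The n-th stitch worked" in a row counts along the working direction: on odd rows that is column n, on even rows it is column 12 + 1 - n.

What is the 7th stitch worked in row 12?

For row 12: chart row = ((12-1) mod 4) + 1 = 4; this is a WS (even) row.
Chart row 4 tiled across columns 1-12: k k k p k p p k k k p k
Wrong side: read the tiled row from column 12 down to 1 and exchange k with p (leave o, x).
Row 12 as worked: p k p p p k k p k p p p
Counting 7 along the worked row gives k.

== STITCH ==
k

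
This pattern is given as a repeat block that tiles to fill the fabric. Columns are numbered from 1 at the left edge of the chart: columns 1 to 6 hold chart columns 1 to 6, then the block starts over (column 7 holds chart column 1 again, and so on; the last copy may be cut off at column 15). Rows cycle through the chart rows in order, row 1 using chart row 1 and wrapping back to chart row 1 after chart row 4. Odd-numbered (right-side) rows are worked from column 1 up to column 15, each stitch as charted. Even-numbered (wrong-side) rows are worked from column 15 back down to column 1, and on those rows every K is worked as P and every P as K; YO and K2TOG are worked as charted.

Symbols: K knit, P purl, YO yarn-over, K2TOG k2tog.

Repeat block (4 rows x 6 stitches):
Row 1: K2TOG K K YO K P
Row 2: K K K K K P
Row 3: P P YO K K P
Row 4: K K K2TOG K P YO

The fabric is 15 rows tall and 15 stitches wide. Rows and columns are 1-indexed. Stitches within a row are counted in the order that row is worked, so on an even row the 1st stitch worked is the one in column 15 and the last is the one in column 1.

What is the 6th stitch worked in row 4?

Row 4 uses chart row ((4-1) mod 4)+1 = 4. Row 4 is even, so WS.
Chart row 4 tiled across columns 1-15: K K K2TOG K P YO K K K2TOG K P YO K K K2TOG
Wrong side: read the tiled row from column 15 down to 1 and exchange K with P (leave YO, K2TOG).
Row 4 as worked: K2TOG P P YO K P K2TOG P P YO K P K2TOG P P
The 6th stitch worked is P.

Stitch:
P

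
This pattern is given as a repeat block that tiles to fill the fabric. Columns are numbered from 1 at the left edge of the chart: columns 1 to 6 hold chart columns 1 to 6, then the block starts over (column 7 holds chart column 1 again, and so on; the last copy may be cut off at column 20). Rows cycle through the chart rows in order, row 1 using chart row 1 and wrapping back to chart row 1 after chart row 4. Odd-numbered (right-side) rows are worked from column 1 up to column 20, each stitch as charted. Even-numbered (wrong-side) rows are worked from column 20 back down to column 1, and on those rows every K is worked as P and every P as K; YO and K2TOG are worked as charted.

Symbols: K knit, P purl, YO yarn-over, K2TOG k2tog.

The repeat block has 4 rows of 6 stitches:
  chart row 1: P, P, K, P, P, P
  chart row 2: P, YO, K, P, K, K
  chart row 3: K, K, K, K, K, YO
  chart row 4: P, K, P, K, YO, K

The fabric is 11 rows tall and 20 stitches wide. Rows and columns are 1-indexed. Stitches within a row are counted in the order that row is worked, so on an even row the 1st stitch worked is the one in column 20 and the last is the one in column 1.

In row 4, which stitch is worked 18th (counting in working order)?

Stitch:
K

Derivation:
Row 4: (4-1) mod 4 = 3, so use chart row 4. Even row -> WS.
Chart row 4 tiled across columns 1-20: P K P K YO K P K P K YO K P K P K YO K P K
Wrong side: read the tiled row from column 20 down to 1 and exchange K with P (leave YO, K2TOG).
Row 4 as worked: P K P YO P K P K P YO P K P K P YO P K P K
The 18th stitch worked is K.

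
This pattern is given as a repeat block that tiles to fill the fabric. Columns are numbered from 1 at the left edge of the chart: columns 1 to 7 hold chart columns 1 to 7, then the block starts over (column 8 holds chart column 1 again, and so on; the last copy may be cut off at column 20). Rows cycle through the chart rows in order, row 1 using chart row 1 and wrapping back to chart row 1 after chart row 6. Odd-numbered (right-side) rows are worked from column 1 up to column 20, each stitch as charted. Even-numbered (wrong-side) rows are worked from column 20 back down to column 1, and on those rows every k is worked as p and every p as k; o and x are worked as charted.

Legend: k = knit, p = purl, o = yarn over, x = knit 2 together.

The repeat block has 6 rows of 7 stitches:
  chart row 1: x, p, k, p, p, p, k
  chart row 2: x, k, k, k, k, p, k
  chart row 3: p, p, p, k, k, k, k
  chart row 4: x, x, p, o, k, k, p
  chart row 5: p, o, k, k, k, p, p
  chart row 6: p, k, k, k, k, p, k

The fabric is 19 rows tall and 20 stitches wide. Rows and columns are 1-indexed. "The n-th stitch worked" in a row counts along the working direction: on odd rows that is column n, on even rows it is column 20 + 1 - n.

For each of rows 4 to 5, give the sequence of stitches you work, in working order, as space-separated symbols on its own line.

Row 4: chart row 4, WS - tiled (columns 1-20): x x p o k k p x x p o k k p x x p o k k; work from column 20 back to 1 with k<->p swapped.
Row 5: chart row 5, RS - tile across columns 1-20 and work as-is.

== ROWS AS WORKED ==
p p o k x x k p p o k x x k p p o k x x
p o k k k p p p o k k k p p p o k k k p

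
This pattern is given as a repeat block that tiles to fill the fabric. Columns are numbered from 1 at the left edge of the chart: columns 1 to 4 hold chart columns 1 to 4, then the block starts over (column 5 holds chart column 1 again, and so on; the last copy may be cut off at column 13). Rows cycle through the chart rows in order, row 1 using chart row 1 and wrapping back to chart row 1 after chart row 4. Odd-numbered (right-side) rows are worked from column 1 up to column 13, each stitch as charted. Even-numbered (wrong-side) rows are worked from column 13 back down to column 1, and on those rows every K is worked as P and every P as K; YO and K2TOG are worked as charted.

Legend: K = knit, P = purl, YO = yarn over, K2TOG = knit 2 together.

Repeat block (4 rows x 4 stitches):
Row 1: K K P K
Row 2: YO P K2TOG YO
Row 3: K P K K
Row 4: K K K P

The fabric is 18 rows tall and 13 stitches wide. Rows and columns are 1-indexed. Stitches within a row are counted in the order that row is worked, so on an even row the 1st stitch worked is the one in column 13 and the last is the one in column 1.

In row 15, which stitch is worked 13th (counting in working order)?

== STITCH ==
K

Derivation:
Row 15: (15-1) mod 4 = 2, so use chart row 3. Odd row -> RS.
Chart row 3 tiled across columns 1-13: K P K K K P K K K P K K K
RS: work column 1 to column 13, symbols as charted — the tiled row is the row as worked.
The 13th stitch worked is K.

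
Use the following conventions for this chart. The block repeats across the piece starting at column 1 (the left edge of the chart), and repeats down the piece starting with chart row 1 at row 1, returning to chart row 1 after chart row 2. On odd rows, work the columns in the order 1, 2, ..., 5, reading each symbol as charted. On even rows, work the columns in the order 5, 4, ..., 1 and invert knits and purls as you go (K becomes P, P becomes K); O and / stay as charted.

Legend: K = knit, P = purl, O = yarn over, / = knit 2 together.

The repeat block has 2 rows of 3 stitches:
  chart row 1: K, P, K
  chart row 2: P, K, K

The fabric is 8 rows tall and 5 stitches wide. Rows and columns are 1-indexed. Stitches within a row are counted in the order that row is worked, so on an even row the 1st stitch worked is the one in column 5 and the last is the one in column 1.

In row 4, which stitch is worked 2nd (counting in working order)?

Stitch:
K

Derivation:
For row 4: chart row = ((4-1) mod 2) + 1 = 2; this is a WS (even) row.
Chart row 2 tiled across columns 1-5: P K K P K
WS: work from column 5 back to column 1 (reverse the tiled row), swapping K<->P (O and / unchanged).
Row 4 as worked: P K P P K
Stitch 2 in working order -> K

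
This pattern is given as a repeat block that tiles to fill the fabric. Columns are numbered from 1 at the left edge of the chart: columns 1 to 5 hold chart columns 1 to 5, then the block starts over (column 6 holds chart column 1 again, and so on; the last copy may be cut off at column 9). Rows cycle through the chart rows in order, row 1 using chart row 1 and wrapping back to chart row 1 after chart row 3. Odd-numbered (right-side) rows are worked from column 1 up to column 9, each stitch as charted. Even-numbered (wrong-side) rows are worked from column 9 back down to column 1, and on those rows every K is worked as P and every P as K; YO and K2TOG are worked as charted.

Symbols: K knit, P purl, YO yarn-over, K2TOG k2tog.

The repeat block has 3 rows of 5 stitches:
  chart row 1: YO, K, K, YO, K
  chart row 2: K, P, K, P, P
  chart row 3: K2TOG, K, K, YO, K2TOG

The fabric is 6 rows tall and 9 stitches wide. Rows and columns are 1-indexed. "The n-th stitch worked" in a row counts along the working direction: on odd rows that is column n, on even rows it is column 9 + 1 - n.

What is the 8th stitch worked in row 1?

Result:
K

Derivation:
Row 1 uses chart row ((1-1) mod 3)+1 = 1. Row 1 is odd, so RS.
Chart row 1 tiled across columns 1-9: YO K K YO K YO K K YO
RS row: no reversal, no swap; stitch n worked = column n.
Counting 8 along the worked row gives K.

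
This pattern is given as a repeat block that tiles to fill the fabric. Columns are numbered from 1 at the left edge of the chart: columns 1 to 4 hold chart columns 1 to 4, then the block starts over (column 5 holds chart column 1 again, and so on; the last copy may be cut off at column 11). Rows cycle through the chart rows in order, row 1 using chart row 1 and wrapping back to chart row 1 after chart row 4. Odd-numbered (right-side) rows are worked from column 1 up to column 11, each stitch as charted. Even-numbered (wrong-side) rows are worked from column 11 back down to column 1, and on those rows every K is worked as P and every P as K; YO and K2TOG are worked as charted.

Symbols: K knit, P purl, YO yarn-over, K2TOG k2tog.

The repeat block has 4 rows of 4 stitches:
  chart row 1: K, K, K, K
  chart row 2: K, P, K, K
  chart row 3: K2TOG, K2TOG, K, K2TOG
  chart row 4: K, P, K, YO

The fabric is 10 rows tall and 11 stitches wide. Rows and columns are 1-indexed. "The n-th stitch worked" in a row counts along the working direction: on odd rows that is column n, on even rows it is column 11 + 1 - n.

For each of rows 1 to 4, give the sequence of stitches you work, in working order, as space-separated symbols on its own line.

Row 1: chart row 1, RS - tile across columns 1-11 and work as-is.
Row 2: chart row 2, WS - tiled (columns 1-11): K P K K K P K K K P K; work from column 11 back to 1 with K<->P swapped.
Row 3: chart row 3, RS - tile across columns 1-11 and work as-is.
Row 4: chart row 4, WS - tiled (columns 1-11): K P K YO K P K YO K P K; work from column 11 back to 1 with K<->P swapped.

Result:
K K K K K K K K K K K
P K P P P K P P P K P
K2TOG K2TOG K K2TOG K2TOG K2TOG K K2TOG K2TOG K2TOG K
P K P YO P K P YO P K P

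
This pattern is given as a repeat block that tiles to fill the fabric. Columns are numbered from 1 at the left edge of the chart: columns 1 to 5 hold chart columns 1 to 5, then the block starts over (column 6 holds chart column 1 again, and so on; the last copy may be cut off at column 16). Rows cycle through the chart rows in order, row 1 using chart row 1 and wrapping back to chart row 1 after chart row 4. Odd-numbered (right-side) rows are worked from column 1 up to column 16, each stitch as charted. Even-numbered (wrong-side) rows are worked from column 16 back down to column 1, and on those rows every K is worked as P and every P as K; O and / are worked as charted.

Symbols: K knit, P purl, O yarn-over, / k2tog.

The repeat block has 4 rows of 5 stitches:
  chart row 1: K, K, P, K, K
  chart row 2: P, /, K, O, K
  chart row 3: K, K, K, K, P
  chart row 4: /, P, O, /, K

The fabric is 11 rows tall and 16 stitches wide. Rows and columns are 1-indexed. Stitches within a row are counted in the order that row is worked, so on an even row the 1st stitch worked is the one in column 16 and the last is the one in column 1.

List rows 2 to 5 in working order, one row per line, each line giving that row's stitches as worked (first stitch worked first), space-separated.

Result:
K P O P / K P O P / K P O P / K
K K K K P K K K K P K K K K P K
/ P / O K / P / O K / P / O K /
K K P K K K K P K K K K P K K K

Derivation:
Row 2: chart row 2, WS - tiled (columns 1-16): P / K O K P / K O K P / K O K P; work from column 16 back to 1 with K<->P swapped.
Row 3: chart row 3, RS - tile across columns 1-16 and work as-is.
Row 4: chart row 4, WS - tiled (columns 1-16): / P O / K / P O / K / P O / K /; work from column 16 back to 1 with K<->P swapped.
Row 5: chart row 1, RS - tile across columns 1-16 and work as-is.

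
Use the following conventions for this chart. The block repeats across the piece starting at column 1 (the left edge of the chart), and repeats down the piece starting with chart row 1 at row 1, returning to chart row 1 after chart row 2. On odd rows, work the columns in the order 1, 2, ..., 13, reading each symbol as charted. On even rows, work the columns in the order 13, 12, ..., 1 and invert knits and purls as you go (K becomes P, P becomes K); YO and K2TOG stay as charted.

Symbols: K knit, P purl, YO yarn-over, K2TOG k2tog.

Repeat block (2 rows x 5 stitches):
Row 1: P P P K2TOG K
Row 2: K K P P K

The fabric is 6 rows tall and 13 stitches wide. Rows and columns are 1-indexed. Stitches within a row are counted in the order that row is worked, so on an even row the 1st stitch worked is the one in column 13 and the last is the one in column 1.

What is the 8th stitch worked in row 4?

Row 4: (4-1) mod 2 = 1, so use chart row 2. Even row -> WS.
Chart row 2 tiled across columns 1-13: K K P P K K K P P K K K P
Wrong side: read the tiled row from column 13 down to 1 and exchange K with P (leave YO, K2TOG).
Row 4 as worked: K P P P K K P P P K K P P
Stitch 8 in working order -> P

Stitch:
P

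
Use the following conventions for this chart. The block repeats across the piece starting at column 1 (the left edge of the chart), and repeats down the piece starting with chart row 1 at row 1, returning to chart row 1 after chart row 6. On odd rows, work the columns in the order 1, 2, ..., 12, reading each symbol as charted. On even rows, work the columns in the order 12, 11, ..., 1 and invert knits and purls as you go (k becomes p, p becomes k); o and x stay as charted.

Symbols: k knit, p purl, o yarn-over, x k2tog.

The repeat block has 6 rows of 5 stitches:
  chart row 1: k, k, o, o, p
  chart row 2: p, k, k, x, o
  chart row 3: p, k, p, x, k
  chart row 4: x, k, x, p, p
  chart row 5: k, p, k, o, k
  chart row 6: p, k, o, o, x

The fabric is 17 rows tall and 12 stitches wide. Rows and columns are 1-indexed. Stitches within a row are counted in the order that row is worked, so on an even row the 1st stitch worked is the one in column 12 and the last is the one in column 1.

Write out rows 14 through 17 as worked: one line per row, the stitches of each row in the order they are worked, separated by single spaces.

Row 14: chart row 2, WS - tiled (columns 1-12): p k k x o p k k x o p k; work from column 12 back to 1 with k<->p swapped.
Row 15: chart row 3, RS - tile across columns 1-12 and work as-is.
Row 16: chart row 4, WS - tiled (columns 1-12): x k x p p x k x p p x k; work from column 12 back to 1 with k<->p swapped.
Row 17: chart row 5, RS - tile across columns 1-12 and work as-is.

Result:
p k o x p p k o x p p k
p k p x k p k p x k p k
p x k k x p x k k x p x
k p k o k k p k o k k p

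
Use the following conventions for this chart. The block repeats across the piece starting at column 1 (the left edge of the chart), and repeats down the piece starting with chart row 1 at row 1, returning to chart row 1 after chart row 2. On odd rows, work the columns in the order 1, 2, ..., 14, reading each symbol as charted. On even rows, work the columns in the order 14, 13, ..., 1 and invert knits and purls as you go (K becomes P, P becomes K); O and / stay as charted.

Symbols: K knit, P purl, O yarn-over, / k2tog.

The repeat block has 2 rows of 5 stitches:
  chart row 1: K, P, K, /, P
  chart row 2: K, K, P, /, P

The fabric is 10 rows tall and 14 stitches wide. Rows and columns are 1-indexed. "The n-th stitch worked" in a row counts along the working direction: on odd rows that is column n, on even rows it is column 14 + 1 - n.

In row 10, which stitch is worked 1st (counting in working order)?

Result:
/

Derivation:
For row 10: chart row = ((10-1) mod 2) + 1 = 2; this is a WS (even) row.
Chart row 2 tiled across columns 1-14: K K P / P K K P / P K K P /
WS row: flip the tiled sequence (start at column 14) and apply K<->P; O and / stay.
Row 10 as worked: / K P P K / K P P K / K P P
Counting 1 along the worked row gives /.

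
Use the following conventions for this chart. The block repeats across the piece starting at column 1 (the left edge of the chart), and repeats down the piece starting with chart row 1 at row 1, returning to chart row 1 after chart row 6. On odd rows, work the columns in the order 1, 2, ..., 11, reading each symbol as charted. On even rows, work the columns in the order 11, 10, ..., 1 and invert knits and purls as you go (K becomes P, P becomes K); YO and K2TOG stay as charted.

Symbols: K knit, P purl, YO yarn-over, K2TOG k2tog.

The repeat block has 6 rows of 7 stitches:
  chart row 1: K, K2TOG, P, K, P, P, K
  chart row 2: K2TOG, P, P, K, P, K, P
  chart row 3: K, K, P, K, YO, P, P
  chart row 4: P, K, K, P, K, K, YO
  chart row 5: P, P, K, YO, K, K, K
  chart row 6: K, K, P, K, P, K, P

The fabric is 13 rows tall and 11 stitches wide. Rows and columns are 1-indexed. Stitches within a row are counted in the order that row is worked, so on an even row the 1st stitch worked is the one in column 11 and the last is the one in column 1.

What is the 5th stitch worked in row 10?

Row 10: (10-1) mod 6 = 3, so use chart row 4. Even row -> WS.
Chart row 4 tiled across columns 1-11: P K K P K K YO P K K P
Wrong side: read the tiled row from column 11 down to 1 and exchange K with P (leave YO, K2TOG).
Row 10 as worked: K P P K YO P P K P P K
Stitch 5 in working order -> YO

Stitch:
YO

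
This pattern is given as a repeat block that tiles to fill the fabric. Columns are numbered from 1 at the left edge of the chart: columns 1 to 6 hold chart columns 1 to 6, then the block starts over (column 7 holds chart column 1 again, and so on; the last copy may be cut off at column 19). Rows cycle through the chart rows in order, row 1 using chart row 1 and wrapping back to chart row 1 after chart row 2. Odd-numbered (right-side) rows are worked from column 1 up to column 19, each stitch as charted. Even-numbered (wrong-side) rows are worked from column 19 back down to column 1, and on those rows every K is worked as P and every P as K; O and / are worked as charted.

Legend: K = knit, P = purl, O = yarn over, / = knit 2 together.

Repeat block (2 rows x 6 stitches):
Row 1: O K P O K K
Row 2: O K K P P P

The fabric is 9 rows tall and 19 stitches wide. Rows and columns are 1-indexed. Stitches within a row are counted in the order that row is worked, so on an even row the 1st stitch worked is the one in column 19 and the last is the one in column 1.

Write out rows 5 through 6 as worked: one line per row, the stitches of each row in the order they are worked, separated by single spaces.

Row 5: chart row 1, RS - tile across columns 1-19 and work as-is.
Row 6: chart row 2, WS - tiled (columns 1-19): O K K P P P O K K P P P O K K P P P O; work from column 19 back to 1 with K<->P swapped.

Rows as worked:
O K P O K K O K P O K K O K P O K K O
O K K K P P O K K K P P O K K K P P O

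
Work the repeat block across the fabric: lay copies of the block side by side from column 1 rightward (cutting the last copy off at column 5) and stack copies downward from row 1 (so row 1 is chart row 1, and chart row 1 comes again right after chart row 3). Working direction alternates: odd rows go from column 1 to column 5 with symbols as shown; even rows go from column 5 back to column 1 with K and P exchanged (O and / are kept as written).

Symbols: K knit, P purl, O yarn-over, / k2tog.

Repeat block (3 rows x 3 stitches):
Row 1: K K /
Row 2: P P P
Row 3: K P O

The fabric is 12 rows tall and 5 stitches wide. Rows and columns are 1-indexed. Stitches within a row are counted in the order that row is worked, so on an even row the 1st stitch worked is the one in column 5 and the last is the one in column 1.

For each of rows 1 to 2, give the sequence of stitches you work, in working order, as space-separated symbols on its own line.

Row 1: chart row 1, RS - tile across columns 1-5 and work as-is.
Row 2: chart row 2, WS - tiled (columns 1-5): P P P P P; work from column 5 back to 1 with K<->P swapped.

== ROWS AS WORKED ==
K K / K K
K K K K K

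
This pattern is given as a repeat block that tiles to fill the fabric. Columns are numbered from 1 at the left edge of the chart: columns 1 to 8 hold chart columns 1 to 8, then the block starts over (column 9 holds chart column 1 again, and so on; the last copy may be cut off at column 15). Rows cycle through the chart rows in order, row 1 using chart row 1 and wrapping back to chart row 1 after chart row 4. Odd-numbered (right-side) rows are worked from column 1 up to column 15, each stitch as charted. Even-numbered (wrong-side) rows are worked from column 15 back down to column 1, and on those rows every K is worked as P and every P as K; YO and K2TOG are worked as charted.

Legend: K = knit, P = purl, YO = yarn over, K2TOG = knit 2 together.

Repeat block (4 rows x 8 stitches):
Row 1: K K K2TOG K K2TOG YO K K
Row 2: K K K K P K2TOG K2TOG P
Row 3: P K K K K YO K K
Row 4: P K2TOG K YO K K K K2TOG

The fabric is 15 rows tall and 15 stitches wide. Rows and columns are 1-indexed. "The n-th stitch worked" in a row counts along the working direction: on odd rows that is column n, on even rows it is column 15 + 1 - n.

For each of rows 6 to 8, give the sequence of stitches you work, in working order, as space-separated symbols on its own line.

== ROWS AS WORKED ==
K2TOG K2TOG K P P P P K K2TOG K2TOG K P P P P
P K K K K YO K K P K K K K YO K
P P P YO P K2TOG K K2TOG P P P YO P K2TOG K

Derivation:
Row 6: chart row 2, WS - tiled (columns 1-15): K K K K P K2TOG K2TOG P K K K K P K2TOG K2TOG; work from column 15 back to 1 with K<->P swapped.
Row 7: chart row 3, RS - tile across columns 1-15 and work as-is.
Row 8: chart row 4, WS - tiled (columns 1-15): P K2TOG K YO K K K K2TOG P K2TOG K YO K K K; work from column 15 back to 1 with K<->P swapped.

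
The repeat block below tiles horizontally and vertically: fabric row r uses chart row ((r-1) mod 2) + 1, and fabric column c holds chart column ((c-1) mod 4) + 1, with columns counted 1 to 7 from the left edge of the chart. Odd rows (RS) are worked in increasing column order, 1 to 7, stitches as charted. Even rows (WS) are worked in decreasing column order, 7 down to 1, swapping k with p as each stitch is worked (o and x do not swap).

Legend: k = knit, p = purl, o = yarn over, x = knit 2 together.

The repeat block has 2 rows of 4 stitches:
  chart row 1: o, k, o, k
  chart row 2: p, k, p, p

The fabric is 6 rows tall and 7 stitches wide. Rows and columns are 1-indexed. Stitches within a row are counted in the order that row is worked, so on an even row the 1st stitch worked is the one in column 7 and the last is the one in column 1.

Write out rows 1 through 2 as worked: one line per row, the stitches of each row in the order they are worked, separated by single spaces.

Rows as worked:
o k o k o k o
k p k k k p k

Derivation:
Row 1: chart row 1, RS - tile across columns 1-7 and work as-is.
Row 2: chart row 2, WS - tiled (columns 1-7): p k p p p k p; work from column 7 back to 1 with k<->p swapped.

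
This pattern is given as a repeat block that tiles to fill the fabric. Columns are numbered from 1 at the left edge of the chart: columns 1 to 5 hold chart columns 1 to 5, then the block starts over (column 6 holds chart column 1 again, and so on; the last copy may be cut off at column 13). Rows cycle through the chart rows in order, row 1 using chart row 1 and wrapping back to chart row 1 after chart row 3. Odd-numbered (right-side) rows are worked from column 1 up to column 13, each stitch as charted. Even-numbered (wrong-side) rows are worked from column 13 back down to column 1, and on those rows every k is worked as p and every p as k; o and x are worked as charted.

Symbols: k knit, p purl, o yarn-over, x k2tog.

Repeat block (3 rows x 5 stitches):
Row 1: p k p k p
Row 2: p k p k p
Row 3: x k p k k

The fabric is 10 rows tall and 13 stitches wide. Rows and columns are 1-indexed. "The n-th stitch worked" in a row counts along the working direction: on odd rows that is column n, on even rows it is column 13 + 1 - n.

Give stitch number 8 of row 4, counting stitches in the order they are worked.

== STITCH ==
k

Derivation:
Row 4 uses chart row ((4-1) mod 3)+1 = 1. Row 4 is even, so WS.
Chart row 1 tiled across columns 1-13: p k p k p p k p k p p k p
WS: work from column 13 back to column 1 (reverse the tiled row), swapping k<->p (o and x unchanged).
Row 4 as worked: k p k k p k p k k p k p k
The 8th stitch worked is k.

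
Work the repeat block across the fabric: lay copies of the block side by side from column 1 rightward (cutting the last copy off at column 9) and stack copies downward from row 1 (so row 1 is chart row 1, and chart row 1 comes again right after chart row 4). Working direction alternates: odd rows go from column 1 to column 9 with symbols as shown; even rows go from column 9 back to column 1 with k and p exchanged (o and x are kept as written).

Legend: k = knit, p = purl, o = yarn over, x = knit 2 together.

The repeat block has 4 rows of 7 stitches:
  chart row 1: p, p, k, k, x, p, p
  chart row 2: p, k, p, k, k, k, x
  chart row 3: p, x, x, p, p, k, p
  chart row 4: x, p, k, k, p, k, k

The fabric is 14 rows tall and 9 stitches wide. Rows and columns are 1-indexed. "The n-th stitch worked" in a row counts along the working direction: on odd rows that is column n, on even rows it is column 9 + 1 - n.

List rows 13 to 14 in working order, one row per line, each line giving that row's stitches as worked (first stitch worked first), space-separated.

Rows as worked:
p p k k x p p p p
p k x p p p k p k

Derivation:
Row 13: chart row 1, RS - tile across columns 1-9 and work as-is.
Row 14: chart row 2, WS - tiled (columns 1-9): p k p k k k x p k; work from column 9 back to 1 with k<->p swapped.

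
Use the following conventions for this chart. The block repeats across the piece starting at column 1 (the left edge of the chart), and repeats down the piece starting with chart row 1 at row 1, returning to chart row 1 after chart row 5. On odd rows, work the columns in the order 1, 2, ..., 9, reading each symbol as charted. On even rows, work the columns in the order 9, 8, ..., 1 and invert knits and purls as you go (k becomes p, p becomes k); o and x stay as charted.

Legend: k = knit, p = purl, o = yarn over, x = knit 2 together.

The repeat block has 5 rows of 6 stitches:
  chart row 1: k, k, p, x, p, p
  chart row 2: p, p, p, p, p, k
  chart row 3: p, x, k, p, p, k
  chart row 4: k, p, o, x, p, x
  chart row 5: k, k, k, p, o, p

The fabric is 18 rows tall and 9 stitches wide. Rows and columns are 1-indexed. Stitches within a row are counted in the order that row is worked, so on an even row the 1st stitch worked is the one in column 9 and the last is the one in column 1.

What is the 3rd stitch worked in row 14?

Result:
p

Derivation:
For row 14: chart row = ((14-1) mod 5) + 1 = 4; this is a WS (even) row.
Chart row 4 tiled across columns 1-9: k p o x p x k p o
Wrong side: read the tiled row from column 9 down to 1 and exchange k with p (leave o, x).
Row 14 as worked: o k p x k x o k p
Counting 3 along the worked row gives p.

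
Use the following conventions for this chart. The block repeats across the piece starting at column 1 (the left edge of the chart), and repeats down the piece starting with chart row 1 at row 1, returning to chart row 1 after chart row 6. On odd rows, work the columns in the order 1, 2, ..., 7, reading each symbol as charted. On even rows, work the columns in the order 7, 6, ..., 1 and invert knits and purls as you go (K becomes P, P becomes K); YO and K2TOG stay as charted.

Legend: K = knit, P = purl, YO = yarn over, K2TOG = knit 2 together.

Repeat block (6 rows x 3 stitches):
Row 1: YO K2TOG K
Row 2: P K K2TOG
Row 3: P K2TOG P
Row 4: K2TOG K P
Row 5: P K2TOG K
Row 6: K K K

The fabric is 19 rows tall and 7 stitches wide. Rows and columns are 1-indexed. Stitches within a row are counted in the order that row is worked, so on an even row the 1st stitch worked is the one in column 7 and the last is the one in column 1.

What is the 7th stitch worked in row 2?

Result:
K

Derivation:
For row 2: chart row = ((2-1) mod 6) + 1 = 2; this is a WS (even) row.
Chart row 2 tiled across columns 1-7: P K K2TOG P K K2TOG P
Wrong side: read the tiled row from column 7 down to 1 and exchange K with P (leave YO, K2TOG).
Row 2 as worked: K K2TOG P K K2TOG P K
Counting 7 along the worked row gives K.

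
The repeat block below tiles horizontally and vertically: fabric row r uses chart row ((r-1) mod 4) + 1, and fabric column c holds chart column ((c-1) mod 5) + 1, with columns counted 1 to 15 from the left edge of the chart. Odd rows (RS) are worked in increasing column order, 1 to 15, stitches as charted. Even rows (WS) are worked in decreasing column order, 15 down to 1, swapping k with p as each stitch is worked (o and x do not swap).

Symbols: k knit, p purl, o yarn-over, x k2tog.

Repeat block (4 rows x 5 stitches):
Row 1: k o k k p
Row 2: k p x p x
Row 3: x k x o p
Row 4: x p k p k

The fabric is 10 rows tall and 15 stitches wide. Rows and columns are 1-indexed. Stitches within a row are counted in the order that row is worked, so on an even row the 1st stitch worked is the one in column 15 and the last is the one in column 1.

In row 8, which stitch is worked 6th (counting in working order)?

Result:
p

Derivation:
Row 8 uses chart row ((8-1) mod 4)+1 = 4. Row 8 is even, so WS.
Chart row 4 tiled across columns 1-15: x p k p k x p k p k x p k p k
WS row: flip the tiled sequence (start at column 15) and apply k<->p; o and x stay.
Row 8 as worked: p k p k x p k p k x p k p k x
Stitch 6 in working order -> p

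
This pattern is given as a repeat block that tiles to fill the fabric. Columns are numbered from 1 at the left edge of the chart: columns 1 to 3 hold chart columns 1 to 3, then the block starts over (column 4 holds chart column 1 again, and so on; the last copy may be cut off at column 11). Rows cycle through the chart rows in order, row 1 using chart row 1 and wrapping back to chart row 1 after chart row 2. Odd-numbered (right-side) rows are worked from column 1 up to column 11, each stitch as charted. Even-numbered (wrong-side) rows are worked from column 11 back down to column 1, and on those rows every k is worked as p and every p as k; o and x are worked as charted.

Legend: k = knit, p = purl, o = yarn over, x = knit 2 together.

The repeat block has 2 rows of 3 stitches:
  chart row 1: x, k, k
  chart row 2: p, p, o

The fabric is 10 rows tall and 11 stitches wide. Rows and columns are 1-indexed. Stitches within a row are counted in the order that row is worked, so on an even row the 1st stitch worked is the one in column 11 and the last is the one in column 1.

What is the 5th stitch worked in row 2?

Stitch:
k

Derivation:
For row 2: chart row = ((2-1) mod 2) + 1 = 2; this is a WS (even) row.
Chart row 2 tiled across columns 1-11: p p o p p o p p o p p
Wrong side: read the tiled row from column 11 down to 1 and exchange k with p (leave o, x).
Row 2 as worked: k k o k k o k k o k k
The 5th stitch worked is k.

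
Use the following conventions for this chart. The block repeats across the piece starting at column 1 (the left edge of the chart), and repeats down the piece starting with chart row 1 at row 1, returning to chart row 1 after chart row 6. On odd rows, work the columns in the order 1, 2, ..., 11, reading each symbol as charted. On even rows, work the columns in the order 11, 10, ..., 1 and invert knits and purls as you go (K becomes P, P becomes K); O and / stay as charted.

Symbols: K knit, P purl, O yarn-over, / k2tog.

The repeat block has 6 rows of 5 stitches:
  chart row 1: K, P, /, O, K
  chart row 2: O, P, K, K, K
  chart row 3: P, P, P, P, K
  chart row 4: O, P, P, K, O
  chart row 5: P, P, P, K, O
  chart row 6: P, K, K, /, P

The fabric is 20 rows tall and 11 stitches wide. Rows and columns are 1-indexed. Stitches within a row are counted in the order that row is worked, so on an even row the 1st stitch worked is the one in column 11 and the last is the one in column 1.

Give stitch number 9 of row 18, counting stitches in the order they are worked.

Row 18 uses chart row ((18-1) mod 6)+1 = 6. Row 18 is even, so WS.
Chart row 6 tiled across columns 1-11: P K K / P P K K / P P
Wrong side: read the tiled row from column 11 down to 1 and exchange K with P (leave O, /).
Row 18 as worked: K K / P P K K / P P K
Counting 9 along the worked row gives P.

== STITCH ==
P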